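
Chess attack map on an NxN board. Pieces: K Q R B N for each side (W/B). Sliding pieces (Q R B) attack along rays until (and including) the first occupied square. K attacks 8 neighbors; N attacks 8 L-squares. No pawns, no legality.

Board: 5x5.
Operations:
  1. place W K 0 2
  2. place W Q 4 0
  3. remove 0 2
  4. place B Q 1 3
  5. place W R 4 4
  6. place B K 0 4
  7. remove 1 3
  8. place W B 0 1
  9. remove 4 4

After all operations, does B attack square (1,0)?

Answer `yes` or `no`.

Answer: no

Derivation:
Op 1: place WK@(0,2)
Op 2: place WQ@(4,0)
Op 3: remove (0,2)
Op 4: place BQ@(1,3)
Op 5: place WR@(4,4)
Op 6: place BK@(0,4)
Op 7: remove (1,3)
Op 8: place WB@(0,1)
Op 9: remove (4,4)
Per-piece attacks for B:
  BK@(0,4): attacks (0,3) (1,4) (1,3)
B attacks (1,0): no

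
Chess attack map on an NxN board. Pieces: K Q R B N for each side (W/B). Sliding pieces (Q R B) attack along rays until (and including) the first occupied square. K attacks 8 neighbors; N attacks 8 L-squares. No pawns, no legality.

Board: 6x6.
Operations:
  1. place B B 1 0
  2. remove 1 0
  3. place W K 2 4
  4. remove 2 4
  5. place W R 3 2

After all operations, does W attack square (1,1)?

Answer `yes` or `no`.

Answer: no

Derivation:
Op 1: place BB@(1,0)
Op 2: remove (1,0)
Op 3: place WK@(2,4)
Op 4: remove (2,4)
Op 5: place WR@(3,2)
Per-piece attacks for W:
  WR@(3,2): attacks (3,3) (3,4) (3,5) (3,1) (3,0) (4,2) (5,2) (2,2) (1,2) (0,2)
W attacks (1,1): no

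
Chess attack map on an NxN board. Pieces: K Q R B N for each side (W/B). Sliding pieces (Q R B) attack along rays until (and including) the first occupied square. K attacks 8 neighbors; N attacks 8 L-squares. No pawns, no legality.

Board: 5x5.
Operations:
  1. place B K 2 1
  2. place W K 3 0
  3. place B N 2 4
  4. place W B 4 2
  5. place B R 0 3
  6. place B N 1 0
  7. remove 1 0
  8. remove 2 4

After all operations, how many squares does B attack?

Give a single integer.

Answer: 16

Derivation:
Op 1: place BK@(2,1)
Op 2: place WK@(3,0)
Op 3: place BN@(2,4)
Op 4: place WB@(4,2)
Op 5: place BR@(0,3)
Op 6: place BN@(1,0)
Op 7: remove (1,0)
Op 8: remove (2,4)
Per-piece attacks for B:
  BR@(0,3): attacks (0,4) (0,2) (0,1) (0,0) (1,3) (2,3) (3,3) (4,3)
  BK@(2,1): attacks (2,2) (2,0) (3,1) (1,1) (3,2) (3,0) (1,2) (1,0)
Union (16 distinct): (0,0) (0,1) (0,2) (0,4) (1,0) (1,1) (1,2) (1,3) (2,0) (2,2) (2,3) (3,0) (3,1) (3,2) (3,3) (4,3)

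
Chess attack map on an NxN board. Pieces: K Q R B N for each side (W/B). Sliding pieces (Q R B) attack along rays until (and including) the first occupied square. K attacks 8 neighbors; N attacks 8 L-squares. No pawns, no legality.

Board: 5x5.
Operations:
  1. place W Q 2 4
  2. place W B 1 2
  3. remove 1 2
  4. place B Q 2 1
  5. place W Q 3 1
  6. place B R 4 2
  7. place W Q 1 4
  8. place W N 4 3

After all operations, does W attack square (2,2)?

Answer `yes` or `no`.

Op 1: place WQ@(2,4)
Op 2: place WB@(1,2)
Op 3: remove (1,2)
Op 4: place BQ@(2,1)
Op 5: place WQ@(3,1)
Op 6: place BR@(4,2)
Op 7: place WQ@(1,4)
Op 8: place WN@(4,3)
Per-piece attacks for W:
  WQ@(1,4): attacks (1,3) (1,2) (1,1) (1,0) (2,4) (0,4) (2,3) (3,2) (4,1) (0,3) [ray(1,0) blocked at (2,4)]
  WQ@(2,4): attacks (2,3) (2,2) (2,1) (3,4) (4,4) (1,4) (3,3) (4,2) (1,3) (0,2) [ray(0,-1) blocked at (2,1); ray(-1,0) blocked at (1,4); ray(1,-1) blocked at (4,2)]
  WQ@(3,1): attacks (3,2) (3,3) (3,4) (3,0) (4,1) (2,1) (4,2) (4,0) (2,2) (1,3) (0,4) (2,0) [ray(-1,0) blocked at (2,1); ray(1,1) blocked at (4,2)]
  WN@(4,3): attacks (2,4) (3,1) (2,2)
W attacks (2,2): yes

Answer: yes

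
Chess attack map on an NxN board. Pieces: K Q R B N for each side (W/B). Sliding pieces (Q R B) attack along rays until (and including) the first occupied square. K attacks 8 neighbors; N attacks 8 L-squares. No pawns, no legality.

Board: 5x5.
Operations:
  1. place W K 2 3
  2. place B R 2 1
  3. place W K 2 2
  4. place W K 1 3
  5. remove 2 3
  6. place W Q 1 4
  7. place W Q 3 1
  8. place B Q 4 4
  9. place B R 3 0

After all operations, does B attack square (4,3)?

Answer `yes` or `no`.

Op 1: place WK@(2,3)
Op 2: place BR@(2,1)
Op 3: place WK@(2,2)
Op 4: place WK@(1,3)
Op 5: remove (2,3)
Op 6: place WQ@(1,4)
Op 7: place WQ@(3,1)
Op 8: place BQ@(4,4)
Op 9: place BR@(3,0)
Per-piece attacks for B:
  BR@(2,1): attacks (2,2) (2,0) (3,1) (1,1) (0,1) [ray(0,1) blocked at (2,2); ray(1,0) blocked at (3,1)]
  BR@(3,0): attacks (3,1) (4,0) (2,0) (1,0) (0,0) [ray(0,1) blocked at (3,1)]
  BQ@(4,4): attacks (4,3) (4,2) (4,1) (4,0) (3,4) (2,4) (1,4) (3,3) (2,2) [ray(-1,0) blocked at (1,4); ray(-1,-1) blocked at (2,2)]
B attacks (4,3): yes

Answer: yes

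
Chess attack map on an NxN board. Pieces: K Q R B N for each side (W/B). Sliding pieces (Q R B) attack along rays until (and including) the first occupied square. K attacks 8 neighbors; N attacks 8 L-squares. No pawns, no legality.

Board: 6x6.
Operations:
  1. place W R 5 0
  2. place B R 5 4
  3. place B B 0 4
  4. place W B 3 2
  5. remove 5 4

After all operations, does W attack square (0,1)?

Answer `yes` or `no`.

Answer: no

Derivation:
Op 1: place WR@(5,0)
Op 2: place BR@(5,4)
Op 3: place BB@(0,4)
Op 4: place WB@(3,2)
Op 5: remove (5,4)
Per-piece attacks for W:
  WB@(3,2): attacks (4,3) (5,4) (4,1) (5,0) (2,3) (1,4) (0,5) (2,1) (1,0) [ray(1,-1) blocked at (5,0)]
  WR@(5,0): attacks (5,1) (5,2) (5,3) (5,4) (5,5) (4,0) (3,0) (2,0) (1,0) (0,0)
W attacks (0,1): no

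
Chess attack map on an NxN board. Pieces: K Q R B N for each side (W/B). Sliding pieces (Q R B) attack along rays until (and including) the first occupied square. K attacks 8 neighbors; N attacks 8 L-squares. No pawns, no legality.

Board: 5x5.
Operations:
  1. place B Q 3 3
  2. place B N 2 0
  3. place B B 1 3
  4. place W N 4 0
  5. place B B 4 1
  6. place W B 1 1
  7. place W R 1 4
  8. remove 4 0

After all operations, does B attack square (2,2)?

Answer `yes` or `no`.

Answer: yes

Derivation:
Op 1: place BQ@(3,3)
Op 2: place BN@(2,0)
Op 3: place BB@(1,3)
Op 4: place WN@(4,0)
Op 5: place BB@(4,1)
Op 6: place WB@(1,1)
Op 7: place WR@(1,4)
Op 8: remove (4,0)
Per-piece attacks for B:
  BB@(1,3): attacks (2,4) (2,2) (3,1) (4,0) (0,4) (0,2)
  BN@(2,0): attacks (3,2) (4,1) (1,2) (0,1)
  BQ@(3,3): attacks (3,4) (3,2) (3,1) (3,0) (4,3) (2,3) (1,3) (4,4) (4,2) (2,4) (2,2) (1,1) [ray(-1,0) blocked at (1,3); ray(-1,-1) blocked at (1,1)]
  BB@(4,1): attacks (3,2) (2,3) (1,4) (3,0) [ray(-1,1) blocked at (1,4)]
B attacks (2,2): yes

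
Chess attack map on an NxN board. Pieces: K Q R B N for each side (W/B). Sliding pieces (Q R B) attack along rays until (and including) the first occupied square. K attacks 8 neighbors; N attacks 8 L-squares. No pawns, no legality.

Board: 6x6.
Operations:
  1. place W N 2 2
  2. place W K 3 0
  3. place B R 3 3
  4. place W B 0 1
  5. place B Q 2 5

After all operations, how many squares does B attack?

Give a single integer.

Op 1: place WN@(2,2)
Op 2: place WK@(3,0)
Op 3: place BR@(3,3)
Op 4: place WB@(0,1)
Op 5: place BQ@(2,5)
Per-piece attacks for B:
  BQ@(2,5): attacks (2,4) (2,3) (2,2) (3,5) (4,5) (5,5) (1,5) (0,5) (3,4) (4,3) (5,2) (1,4) (0,3) [ray(0,-1) blocked at (2,2)]
  BR@(3,3): attacks (3,4) (3,5) (3,2) (3,1) (3,0) (4,3) (5,3) (2,3) (1,3) (0,3) [ray(0,-1) blocked at (3,0)]
Union (18 distinct): (0,3) (0,5) (1,3) (1,4) (1,5) (2,2) (2,3) (2,4) (3,0) (3,1) (3,2) (3,4) (3,5) (4,3) (4,5) (5,2) (5,3) (5,5)

Answer: 18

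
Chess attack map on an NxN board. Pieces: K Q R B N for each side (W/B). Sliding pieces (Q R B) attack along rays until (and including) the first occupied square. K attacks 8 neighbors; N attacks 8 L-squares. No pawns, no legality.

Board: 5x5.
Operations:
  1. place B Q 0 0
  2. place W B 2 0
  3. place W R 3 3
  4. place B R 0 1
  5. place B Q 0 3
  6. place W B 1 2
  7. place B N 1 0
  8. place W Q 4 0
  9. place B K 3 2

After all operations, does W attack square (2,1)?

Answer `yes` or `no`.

Op 1: place BQ@(0,0)
Op 2: place WB@(2,0)
Op 3: place WR@(3,3)
Op 4: place BR@(0,1)
Op 5: place BQ@(0,3)
Op 6: place WB@(1,2)
Op 7: place BN@(1,0)
Op 8: place WQ@(4,0)
Op 9: place BK@(3,2)
Per-piece attacks for W:
  WB@(1,2): attacks (2,3) (3,4) (2,1) (3,0) (0,3) (0,1) [ray(-1,1) blocked at (0,3); ray(-1,-1) blocked at (0,1)]
  WB@(2,0): attacks (3,1) (4,2) (1,1) (0,2)
  WR@(3,3): attacks (3,4) (3,2) (4,3) (2,3) (1,3) (0,3) [ray(0,-1) blocked at (3,2); ray(-1,0) blocked at (0,3)]
  WQ@(4,0): attacks (4,1) (4,2) (4,3) (4,4) (3,0) (2,0) (3,1) (2,2) (1,3) (0,4) [ray(-1,0) blocked at (2,0)]
W attacks (2,1): yes

Answer: yes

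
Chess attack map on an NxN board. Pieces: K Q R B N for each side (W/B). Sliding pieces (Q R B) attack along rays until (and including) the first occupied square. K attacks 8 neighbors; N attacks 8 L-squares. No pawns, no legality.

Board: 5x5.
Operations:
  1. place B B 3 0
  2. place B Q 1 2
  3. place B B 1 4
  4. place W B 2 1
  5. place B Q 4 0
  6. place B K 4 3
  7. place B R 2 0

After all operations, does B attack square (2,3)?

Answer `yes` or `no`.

Op 1: place BB@(3,0)
Op 2: place BQ@(1,2)
Op 3: place BB@(1,4)
Op 4: place WB@(2,1)
Op 5: place BQ@(4,0)
Op 6: place BK@(4,3)
Op 7: place BR@(2,0)
Per-piece attacks for B:
  BQ@(1,2): attacks (1,3) (1,4) (1,1) (1,0) (2,2) (3,2) (4,2) (0,2) (2,3) (3,4) (2,1) (0,3) (0,1) [ray(0,1) blocked at (1,4); ray(1,-1) blocked at (2,1)]
  BB@(1,4): attacks (2,3) (3,2) (4,1) (0,3)
  BR@(2,0): attacks (2,1) (3,0) (1,0) (0,0) [ray(0,1) blocked at (2,1); ray(1,0) blocked at (3,0)]
  BB@(3,0): attacks (4,1) (2,1) [ray(-1,1) blocked at (2,1)]
  BQ@(4,0): attacks (4,1) (4,2) (4,3) (3,0) (3,1) (2,2) (1,3) (0,4) [ray(0,1) blocked at (4,3); ray(-1,0) blocked at (3,0)]
  BK@(4,3): attacks (4,4) (4,2) (3,3) (3,4) (3,2)
B attacks (2,3): yes

Answer: yes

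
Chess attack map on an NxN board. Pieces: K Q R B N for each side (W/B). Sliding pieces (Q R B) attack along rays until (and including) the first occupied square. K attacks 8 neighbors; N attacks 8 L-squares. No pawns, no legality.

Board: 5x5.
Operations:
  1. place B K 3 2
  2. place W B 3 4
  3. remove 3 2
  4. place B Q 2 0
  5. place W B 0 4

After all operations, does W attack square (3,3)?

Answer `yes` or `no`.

Answer: no

Derivation:
Op 1: place BK@(3,2)
Op 2: place WB@(3,4)
Op 3: remove (3,2)
Op 4: place BQ@(2,0)
Op 5: place WB@(0,4)
Per-piece attacks for W:
  WB@(0,4): attacks (1,3) (2,2) (3,1) (4,0)
  WB@(3,4): attacks (4,3) (2,3) (1,2) (0,1)
W attacks (3,3): no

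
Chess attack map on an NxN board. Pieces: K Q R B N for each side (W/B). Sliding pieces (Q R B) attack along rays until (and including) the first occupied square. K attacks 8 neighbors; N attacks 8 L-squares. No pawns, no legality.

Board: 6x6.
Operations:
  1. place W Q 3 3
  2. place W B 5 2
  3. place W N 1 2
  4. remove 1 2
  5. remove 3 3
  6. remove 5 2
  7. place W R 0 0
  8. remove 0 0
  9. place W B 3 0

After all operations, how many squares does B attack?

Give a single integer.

Answer: 0

Derivation:
Op 1: place WQ@(3,3)
Op 2: place WB@(5,2)
Op 3: place WN@(1,2)
Op 4: remove (1,2)
Op 5: remove (3,3)
Op 6: remove (5,2)
Op 7: place WR@(0,0)
Op 8: remove (0,0)
Op 9: place WB@(3,0)
Per-piece attacks for B:
Union (0 distinct): (none)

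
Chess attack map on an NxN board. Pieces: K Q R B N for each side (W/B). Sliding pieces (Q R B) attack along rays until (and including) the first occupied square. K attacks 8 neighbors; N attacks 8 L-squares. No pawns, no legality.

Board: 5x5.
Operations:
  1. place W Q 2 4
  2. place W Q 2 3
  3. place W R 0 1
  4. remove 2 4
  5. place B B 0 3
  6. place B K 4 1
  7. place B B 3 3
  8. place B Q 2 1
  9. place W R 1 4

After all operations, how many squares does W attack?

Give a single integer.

Answer: 18

Derivation:
Op 1: place WQ@(2,4)
Op 2: place WQ@(2,3)
Op 3: place WR@(0,1)
Op 4: remove (2,4)
Op 5: place BB@(0,3)
Op 6: place BK@(4,1)
Op 7: place BB@(3,3)
Op 8: place BQ@(2,1)
Op 9: place WR@(1,4)
Per-piece attacks for W:
  WR@(0,1): attacks (0,2) (0,3) (0,0) (1,1) (2,1) [ray(0,1) blocked at (0,3); ray(1,0) blocked at (2,1)]
  WR@(1,4): attacks (1,3) (1,2) (1,1) (1,0) (2,4) (3,4) (4,4) (0,4)
  WQ@(2,3): attacks (2,4) (2,2) (2,1) (3,3) (1,3) (0,3) (3,4) (3,2) (4,1) (1,4) (1,2) (0,1) [ray(0,-1) blocked at (2,1); ray(1,0) blocked at (3,3); ray(-1,0) blocked at (0,3); ray(1,-1) blocked at (4,1); ray(-1,1) blocked at (1,4); ray(-1,-1) blocked at (0,1)]
Union (18 distinct): (0,0) (0,1) (0,2) (0,3) (0,4) (1,0) (1,1) (1,2) (1,3) (1,4) (2,1) (2,2) (2,4) (3,2) (3,3) (3,4) (4,1) (4,4)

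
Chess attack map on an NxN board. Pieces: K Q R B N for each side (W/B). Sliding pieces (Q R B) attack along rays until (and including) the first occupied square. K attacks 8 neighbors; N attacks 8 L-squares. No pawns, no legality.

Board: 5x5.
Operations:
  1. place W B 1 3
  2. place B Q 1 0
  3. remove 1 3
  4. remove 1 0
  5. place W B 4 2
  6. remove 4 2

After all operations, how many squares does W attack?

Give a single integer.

Op 1: place WB@(1,3)
Op 2: place BQ@(1,0)
Op 3: remove (1,3)
Op 4: remove (1,0)
Op 5: place WB@(4,2)
Op 6: remove (4,2)
Per-piece attacks for W:
Union (0 distinct): (none)

Answer: 0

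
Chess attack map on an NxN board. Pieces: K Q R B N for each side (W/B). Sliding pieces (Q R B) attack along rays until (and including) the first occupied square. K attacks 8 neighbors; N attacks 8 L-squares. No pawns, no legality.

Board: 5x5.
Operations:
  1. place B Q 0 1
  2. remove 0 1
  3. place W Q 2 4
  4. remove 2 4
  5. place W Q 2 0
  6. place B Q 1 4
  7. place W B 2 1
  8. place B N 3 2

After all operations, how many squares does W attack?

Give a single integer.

Op 1: place BQ@(0,1)
Op 2: remove (0,1)
Op 3: place WQ@(2,4)
Op 4: remove (2,4)
Op 5: place WQ@(2,0)
Op 6: place BQ@(1,4)
Op 7: place WB@(2,1)
Op 8: place BN@(3,2)
Per-piece attacks for W:
  WQ@(2,0): attacks (2,1) (3,0) (4,0) (1,0) (0,0) (3,1) (4,2) (1,1) (0,2) [ray(0,1) blocked at (2,1)]
  WB@(2,1): attacks (3,2) (3,0) (1,2) (0,3) (1,0) [ray(1,1) blocked at (3,2)]
Union (12 distinct): (0,0) (0,2) (0,3) (1,0) (1,1) (1,2) (2,1) (3,0) (3,1) (3,2) (4,0) (4,2)

Answer: 12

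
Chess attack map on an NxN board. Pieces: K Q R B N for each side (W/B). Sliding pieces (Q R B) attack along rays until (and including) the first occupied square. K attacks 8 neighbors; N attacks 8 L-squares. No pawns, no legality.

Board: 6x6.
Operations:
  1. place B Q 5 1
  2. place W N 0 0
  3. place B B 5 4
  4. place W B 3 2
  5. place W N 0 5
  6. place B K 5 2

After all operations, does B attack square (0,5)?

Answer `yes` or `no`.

Op 1: place BQ@(5,1)
Op 2: place WN@(0,0)
Op 3: place BB@(5,4)
Op 4: place WB@(3,2)
Op 5: place WN@(0,5)
Op 6: place BK@(5,2)
Per-piece attacks for B:
  BQ@(5,1): attacks (5,2) (5,0) (4,1) (3,1) (2,1) (1,1) (0,1) (4,2) (3,3) (2,4) (1,5) (4,0) [ray(0,1) blocked at (5,2)]
  BK@(5,2): attacks (5,3) (5,1) (4,2) (4,3) (4,1)
  BB@(5,4): attacks (4,5) (4,3) (3,2) [ray(-1,-1) blocked at (3,2)]
B attacks (0,5): no

Answer: no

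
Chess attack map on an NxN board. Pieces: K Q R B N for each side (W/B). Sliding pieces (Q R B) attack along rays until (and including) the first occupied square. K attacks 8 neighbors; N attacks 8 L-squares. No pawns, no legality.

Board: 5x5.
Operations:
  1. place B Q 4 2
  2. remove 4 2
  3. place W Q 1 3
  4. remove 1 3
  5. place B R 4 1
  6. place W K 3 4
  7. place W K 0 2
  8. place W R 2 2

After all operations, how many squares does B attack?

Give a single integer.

Op 1: place BQ@(4,2)
Op 2: remove (4,2)
Op 3: place WQ@(1,3)
Op 4: remove (1,3)
Op 5: place BR@(4,1)
Op 6: place WK@(3,4)
Op 7: place WK@(0,2)
Op 8: place WR@(2,2)
Per-piece attacks for B:
  BR@(4,1): attacks (4,2) (4,3) (4,4) (4,0) (3,1) (2,1) (1,1) (0,1)
Union (8 distinct): (0,1) (1,1) (2,1) (3,1) (4,0) (4,2) (4,3) (4,4)

Answer: 8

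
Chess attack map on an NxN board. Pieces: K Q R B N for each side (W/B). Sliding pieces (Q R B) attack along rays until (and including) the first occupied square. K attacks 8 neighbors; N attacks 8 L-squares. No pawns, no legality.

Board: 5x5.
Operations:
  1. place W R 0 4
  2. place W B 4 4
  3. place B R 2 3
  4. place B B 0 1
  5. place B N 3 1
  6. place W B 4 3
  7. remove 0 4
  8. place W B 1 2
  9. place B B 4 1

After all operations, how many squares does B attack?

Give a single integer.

Op 1: place WR@(0,4)
Op 2: place WB@(4,4)
Op 3: place BR@(2,3)
Op 4: place BB@(0,1)
Op 5: place BN@(3,1)
Op 6: place WB@(4,3)
Op 7: remove (0,4)
Op 8: place WB@(1,2)
Op 9: place BB@(4,1)
Per-piece attacks for B:
  BB@(0,1): attacks (1,2) (1,0) [ray(1,1) blocked at (1,2)]
  BR@(2,3): attacks (2,4) (2,2) (2,1) (2,0) (3,3) (4,3) (1,3) (0,3) [ray(1,0) blocked at (4,3)]
  BN@(3,1): attacks (4,3) (2,3) (1,2) (1,0)
  BB@(4,1): attacks (3,2) (2,3) (3,0) [ray(-1,1) blocked at (2,3)]
Union (13 distinct): (0,3) (1,0) (1,2) (1,3) (2,0) (2,1) (2,2) (2,3) (2,4) (3,0) (3,2) (3,3) (4,3)

Answer: 13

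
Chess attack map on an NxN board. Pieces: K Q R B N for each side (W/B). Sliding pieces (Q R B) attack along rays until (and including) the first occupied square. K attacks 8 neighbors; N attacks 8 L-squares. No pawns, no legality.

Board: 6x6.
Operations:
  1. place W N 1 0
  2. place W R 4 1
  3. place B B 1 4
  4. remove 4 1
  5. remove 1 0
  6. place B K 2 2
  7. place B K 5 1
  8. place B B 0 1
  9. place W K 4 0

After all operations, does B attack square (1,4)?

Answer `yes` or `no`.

Op 1: place WN@(1,0)
Op 2: place WR@(4,1)
Op 3: place BB@(1,4)
Op 4: remove (4,1)
Op 5: remove (1,0)
Op 6: place BK@(2,2)
Op 7: place BK@(5,1)
Op 8: place BB@(0,1)
Op 9: place WK@(4,0)
Per-piece attacks for B:
  BB@(0,1): attacks (1,2) (2,3) (3,4) (4,5) (1,0)
  BB@(1,4): attacks (2,5) (2,3) (3,2) (4,1) (5,0) (0,5) (0,3)
  BK@(2,2): attacks (2,3) (2,1) (3,2) (1,2) (3,3) (3,1) (1,3) (1,1)
  BK@(5,1): attacks (5,2) (5,0) (4,1) (4,2) (4,0)
B attacks (1,4): no

Answer: no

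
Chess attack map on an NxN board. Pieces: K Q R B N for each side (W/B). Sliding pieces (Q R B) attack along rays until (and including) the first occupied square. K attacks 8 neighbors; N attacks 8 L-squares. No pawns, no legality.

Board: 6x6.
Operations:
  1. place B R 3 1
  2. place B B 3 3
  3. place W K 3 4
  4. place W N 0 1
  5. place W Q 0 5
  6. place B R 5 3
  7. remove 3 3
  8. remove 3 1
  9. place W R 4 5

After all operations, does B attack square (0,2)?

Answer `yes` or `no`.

Op 1: place BR@(3,1)
Op 2: place BB@(3,3)
Op 3: place WK@(3,4)
Op 4: place WN@(0,1)
Op 5: place WQ@(0,5)
Op 6: place BR@(5,3)
Op 7: remove (3,3)
Op 8: remove (3,1)
Op 9: place WR@(4,5)
Per-piece attacks for B:
  BR@(5,3): attacks (5,4) (5,5) (5,2) (5,1) (5,0) (4,3) (3,3) (2,3) (1,3) (0,3)
B attacks (0,2): no

Answer: no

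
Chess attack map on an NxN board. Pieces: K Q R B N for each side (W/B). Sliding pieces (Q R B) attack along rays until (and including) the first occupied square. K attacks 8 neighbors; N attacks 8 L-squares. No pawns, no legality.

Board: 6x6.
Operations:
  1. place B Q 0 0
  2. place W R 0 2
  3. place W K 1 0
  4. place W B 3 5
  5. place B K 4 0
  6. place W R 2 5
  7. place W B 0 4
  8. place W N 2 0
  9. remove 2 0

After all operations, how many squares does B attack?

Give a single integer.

Answer: 13

Derivation:
Op 1: place BQ@(0,0)
Op 2: place WR@(0,2)
Op 3: place WK@(1,0)
Op 4: place WB@(3,5)
Op 5: place BK@(4,0)
Op 6: place WR@(2,5)
Op 7: place WB@(0,4)
Op 8: place WN@(2,0)
Op 9: remove (2,0)
Per-piece attacks for B:
  BQ@(0,0): attacks (0,1) (0,2) (1,0) (1,1) (2,2) (3,3) (4,4) (5,5) [ray(0,1) blocked at (0,2); ray(1,0) blocked at (1,0)]
  BK@(4,0): attacks (4,1) (5,0) (3,0) (5,1) (3,1)
Union (13 distinct): (0,1) (0,2) (1,0) (1,1) (2,2) (3,0) (3,1) (3,3) (4,1) (4,4) (5,0) (5,1) (5,5)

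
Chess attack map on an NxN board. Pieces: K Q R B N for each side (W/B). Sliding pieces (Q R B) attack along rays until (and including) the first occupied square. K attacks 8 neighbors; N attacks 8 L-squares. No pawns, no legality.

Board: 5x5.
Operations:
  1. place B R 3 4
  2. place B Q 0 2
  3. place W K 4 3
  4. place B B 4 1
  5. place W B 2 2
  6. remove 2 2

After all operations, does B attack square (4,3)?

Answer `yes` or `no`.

Answer: no

Derivation:
Op 1: place BR@(3,4)
Op 2: place BQ@(0,2)
Op 3: place WK@(4,3)
Op 4: place BB@(4,1)
Op 5: place WB@(2,2)
Op 6: remove (2,2)
Per-piece attacks for B:
  BQ@(0,2): attacks (0,3) (0,4) (0,1) (0,0) (1,2) (2,2) (3,2) (4,2) (1,3) (2,4) (1,1) (2,0)
  BR@(3,4): attacks (3,3) (3,2) (3,1) (3,0) (4,4) (2,4) (1,4) (0,4)
  BB@(4,1): attacks (3,2) (2,3) (1,4) (3,0)
B attacks (4,3): no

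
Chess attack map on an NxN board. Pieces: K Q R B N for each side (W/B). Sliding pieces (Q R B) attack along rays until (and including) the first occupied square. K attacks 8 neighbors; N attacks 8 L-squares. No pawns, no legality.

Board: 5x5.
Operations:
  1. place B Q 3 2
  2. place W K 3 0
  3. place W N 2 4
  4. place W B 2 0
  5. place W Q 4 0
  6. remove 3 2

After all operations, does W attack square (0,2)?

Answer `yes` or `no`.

Op 1: place BQ@(3,2)
Op 2: place WK@(3,0)
Op 3: place WN@(2,4)
Op 4: place WB@(2,0)
Op 5: place WQ@(4,0)
Op 6: remove (3,2)
Per-piece attacks for W:
  WB@(2,0): attacks (3,1) (4,2) (1,1) (0,2)
  WN@(2,4): attacks (3,2) (4,3) (1,2) (0,3)
  WK@(3,0): attacks (3,1) (4,0) (2,0) (4,1) (2,1)
  WQ@(4,0): attacks (4,1) (4,2) (4,3) (4,4) (3,0) (3,1) (2,2) (1,3) (0,4) [ray(-1,0) blocked at (3,0)]
W attacks (0,2): yes

Answer: yes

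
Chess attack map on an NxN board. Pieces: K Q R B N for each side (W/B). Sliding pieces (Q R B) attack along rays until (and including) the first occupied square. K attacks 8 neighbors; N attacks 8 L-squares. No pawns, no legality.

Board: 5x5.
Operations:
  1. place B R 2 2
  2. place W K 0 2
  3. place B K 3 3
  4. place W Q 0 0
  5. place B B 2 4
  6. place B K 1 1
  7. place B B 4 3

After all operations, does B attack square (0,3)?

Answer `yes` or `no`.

Answer: no

Derivation:
Op 1: place BR@(2,2)
Op 2: place WK@(0,2)
Op 3: place BK@(3,3)
Op 4: place WQ@(0,0)
Op 5: place BB@(2,4)
Op 6: place BK@(1,1)
Op 7: place BB@(4,3)
Per-piece attacks for B:
  BK@(1,1): attacks (1,2) (1,0) (2,1) (0,1) (2,2) (2,0) (0,2) (0,0)
  BR@(2,2): attacks (2,3) (2,4) (2,1) (2,0) (3,2) (4,2) (1,2) (0,2) [ray(0,1) blocked at (2,4); ray(-1,0) blocked at (0,2)]
  BB@(2,4): attacks (3,3) (1,3) (0,2) [ray(1,-1) blocked at (3,3); ray(-1,-1) blocked at (0,2)]
  BK@(3,3): attacks (3,4) (3,2) (4,3) (2,3) (4,4) (4,2) (2,4) (2,2)
  BB@(4,3): attacks (3,4) (3,2) (2,1) (1,0)
B attacks (0,3): no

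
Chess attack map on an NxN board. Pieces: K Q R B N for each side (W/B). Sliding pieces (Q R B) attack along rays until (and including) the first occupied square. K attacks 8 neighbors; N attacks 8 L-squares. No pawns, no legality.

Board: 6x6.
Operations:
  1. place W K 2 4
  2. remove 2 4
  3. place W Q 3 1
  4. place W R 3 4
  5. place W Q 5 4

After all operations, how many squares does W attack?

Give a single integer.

Answer: 28

Derivation:
Op 1: place WK@(2,4)
Op 2: remove (2,4)
Op 3: place WQ@(3,1)
Op 4: place WR@(3,4)
Op 5: place WQ@(5,4)
Per-piece attacks for W:
  WQ@(3,1): attacks (3,2) (3,3) (3,4) (3,0) (4,1) (5,1) (2,1) (1,1) (0,1) (4,2) (5,3) (4,0) (2,2) (1,3) (0,4) (2,0) [ray(0,1) blocked at (3,4)]
  WR@(3,4): attacks (3,5) (3,3) (3,2) (3,1) (4,4) (5,4) (2,4) (1,4) (0,4) [ray(0,-1) blocked at (3,1); ray(1,0) blocked at (5,4)]
  WQ@(5,4): attacks (5,5) (5,3) (5,2) (5,1) (5,0) (4,4) (3,4) (4,5) (4,3) (3,2) (2,1) (1,0) [ray(-1,0) blocked at (3,4)]
Union (28 distinct): (0,1) (0,4) (1,0) (1,1) (1,3) (1,4) (2,0) (2,1) (2,2) (2,4) (3,0) (3,1) (3,2) (3,3) (3,4) (3,5) (4,0) (4,1) (4,2) (4,3) (4,4) (4,5) (5,0) (5,1) (5,2) (5,3) (5,4) (5,5)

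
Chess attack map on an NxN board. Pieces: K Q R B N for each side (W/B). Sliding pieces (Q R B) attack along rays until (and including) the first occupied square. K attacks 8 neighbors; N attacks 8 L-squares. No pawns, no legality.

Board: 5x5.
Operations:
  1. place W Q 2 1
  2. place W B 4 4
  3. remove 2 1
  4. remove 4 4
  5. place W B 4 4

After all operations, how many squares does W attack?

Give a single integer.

Answer: 4

Derivation:
Op 1: place WQ@(2,1)
Op 2: place WB@(4,4)
Op 3: remove (2,1)
Op 4: remove (4,4)
Op 5: place WB@(4,4)
Per-piece attacks for W:
  WB@(4,4): attacks (3,3) (2,2) (1,1) (0,0)
Union (4 distinct): (0,0) (1,1) (2,2) (3,3)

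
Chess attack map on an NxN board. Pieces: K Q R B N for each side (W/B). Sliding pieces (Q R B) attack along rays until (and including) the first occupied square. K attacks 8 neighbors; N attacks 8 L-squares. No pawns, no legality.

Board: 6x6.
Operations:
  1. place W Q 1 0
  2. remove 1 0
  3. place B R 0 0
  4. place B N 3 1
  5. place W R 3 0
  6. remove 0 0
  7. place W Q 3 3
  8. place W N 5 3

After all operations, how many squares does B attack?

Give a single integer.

Answer: 6

Derivation:
Op 1: place WQ@(1,0)
Op 2: remove (1,0)
Op 3: place BR@(0,0)
Op 4: place BN@(3,1)
Op 5: place WR@(3,0)
Op 6: remove (0,0)
Op 7: place WQ@(3,3)
Op 8: place WN@(5,3)
Per-piece attacks for B:
  BN@(3,1): attacks (4,3) (5,2) (2,3) (1,2) (5,0) (1,0)
Union (6 distinct): (1,0) (1,2) (2,3) (4,3) (5,0) (5,2)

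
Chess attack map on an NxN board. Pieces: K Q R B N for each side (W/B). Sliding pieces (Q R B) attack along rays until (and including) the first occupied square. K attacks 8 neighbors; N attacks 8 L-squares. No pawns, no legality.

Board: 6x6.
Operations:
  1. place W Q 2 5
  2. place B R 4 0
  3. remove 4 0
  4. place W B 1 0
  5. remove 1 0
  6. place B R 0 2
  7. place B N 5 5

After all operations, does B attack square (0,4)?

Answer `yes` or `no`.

Answer: yes

Derivation:
Op 1: place WQ@(2,5)
Op 2: place BR@(4,0)
Op 3: remove (4,0)
Op 4: place WB@(1,0)
Op 5: remove (1,0)
Op 6: place BR@(0,2)
Op 7: place BN@(5,5)
Per-piece attacks for B:
  BR@(0,2): attacks (0,3) (0,4) (0,5) (0,1) (0,0) (1,2) (2,2) (3,2) (4,2) (5,2)
  BN@(5,5): attacks (4,3) (3,4)
B attacks (0,4): yes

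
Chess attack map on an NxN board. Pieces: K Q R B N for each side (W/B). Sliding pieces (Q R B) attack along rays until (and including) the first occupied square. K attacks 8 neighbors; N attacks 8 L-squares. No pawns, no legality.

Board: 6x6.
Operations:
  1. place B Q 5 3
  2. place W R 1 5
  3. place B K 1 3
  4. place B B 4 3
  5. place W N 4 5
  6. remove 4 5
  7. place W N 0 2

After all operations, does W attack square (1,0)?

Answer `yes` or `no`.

Op 1: place BQ@(5,3)
Op 2: place WR@(1,5)
Op 3: place BK@(1,3)
Op 4: place BB@(4,3)
Op 5: place WN@(4,5)
Op 6: remove (4,5)
Op 7: place WN@(0,2)
Per-piece attacks for W:
  WN@(0,2): attacks (1,4) (2,3) (1,0) (2,1)
  WR@(1,5): attacks (1,4) (1,3) (2,5) (3,5) (4,5) (5,5) (0,5) [ray(0,-1) blocked at (1,3)]
W attacks (1,0): yes

Answer: yes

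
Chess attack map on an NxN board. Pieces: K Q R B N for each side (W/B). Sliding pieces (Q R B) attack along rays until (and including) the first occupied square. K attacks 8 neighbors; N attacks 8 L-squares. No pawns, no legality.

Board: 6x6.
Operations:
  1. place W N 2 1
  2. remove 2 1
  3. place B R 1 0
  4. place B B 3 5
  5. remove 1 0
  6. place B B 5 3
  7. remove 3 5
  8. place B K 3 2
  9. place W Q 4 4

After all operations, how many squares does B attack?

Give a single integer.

Answer: 10

Derivation:
Op 1: place WN@(2,1)
Op 2: remove (2,1)
Op 3: place BR@(1,0)
Op 4: place BB@(3,5)
Op 5: remove (1,0)
Op 6: place BB@(5,3)
Op 7: remove (3,5)
Op 8: place BK@(3,2)
Op 9: place WQ@(4,4)
Per-piece attacks for B:
  BK@(3,2): attacks (3,3) (3,1) (4,2) (2,2) (4,3) (4,1) (2,3) (2,1)
  BB@(5,3): attacks (4,4) (4,2) (3,1) (2,0) [ray(-1,1) blocked at (4,4)]
Union (10 distinct): (2,0) (2,1) (2,2) (2,3) (3,1) (3,3) (4,1) (4,2) (4,3) (4,4)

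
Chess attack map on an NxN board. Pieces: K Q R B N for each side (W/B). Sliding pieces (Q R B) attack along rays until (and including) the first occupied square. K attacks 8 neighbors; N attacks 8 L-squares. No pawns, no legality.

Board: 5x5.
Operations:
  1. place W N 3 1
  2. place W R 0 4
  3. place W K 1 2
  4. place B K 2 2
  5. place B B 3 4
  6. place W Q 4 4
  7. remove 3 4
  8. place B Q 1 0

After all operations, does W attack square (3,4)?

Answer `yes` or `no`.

Answer: yes

Derivation:
Op 1: place WN@(3,1)
Op 2: place WR@(0,4)
Op 3: place WK@(1,2)
Op 4: place BK@(2,2)
Op 5: place BB@(3,4)
Op 6: place WQ@(4,4)
Op 7: remove (3,4)
Op 8: place BQ@(1,0)
Per-piece attacks for W:
  WR@(0,4): attacks (0,3) (0,2) (0,1) (0,0) (1,4) (2,4) (3,4) (4,4) [ray(1,0) blocked at (4,4)]
  WK@(1,2): attacks (1,3) (1,1) (2,2) (0,2) (2,3) (2,1) (0,3) (0,1)
  WN@(3,1): attacks (4,3) (2,3) (1,2) (1,0)
  WQ@(4,4): attacks (4,3) (4,2) (4,1) (4,0) (3,4) (2,4) (1,4) (0,4) (3,3) (2,2) [ray(-1,0) blocked at (0,4); ray(-1,-1) blocked at (2,2)]
W attacks (3,4): yes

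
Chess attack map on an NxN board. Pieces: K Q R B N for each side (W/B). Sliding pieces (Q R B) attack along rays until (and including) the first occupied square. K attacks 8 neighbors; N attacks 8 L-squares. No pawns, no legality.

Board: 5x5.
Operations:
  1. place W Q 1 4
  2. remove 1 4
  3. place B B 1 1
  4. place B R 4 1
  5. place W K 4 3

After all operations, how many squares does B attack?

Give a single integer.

Answer: 12

Derivation:
Op 1: place WQ@(1,4)
Op 2: remove (1,4)
Op 3: place BB@(1,1)
Op 4: place BR@(4,1)
Op 5: place WK@(4,3)
Per-piece attacks for B:
  BB@(1,1): attacks (2,2) (3,3) (4,4) (2,0) (0,2) (0,0)
  BR@(4,1): attacks (4,2) (4,3) (4,0) (3,1) (2,1) (1,1) [ray(0,1) blocked at (4,3); ray(-1,0) blocked at (1,1)]
Union (12 distinct): (0,0) (0,2) (1,1) (2,0) (2,1) (2,2) (3,1) (3,3) (4,0) (4,2) (4,3) (4,4)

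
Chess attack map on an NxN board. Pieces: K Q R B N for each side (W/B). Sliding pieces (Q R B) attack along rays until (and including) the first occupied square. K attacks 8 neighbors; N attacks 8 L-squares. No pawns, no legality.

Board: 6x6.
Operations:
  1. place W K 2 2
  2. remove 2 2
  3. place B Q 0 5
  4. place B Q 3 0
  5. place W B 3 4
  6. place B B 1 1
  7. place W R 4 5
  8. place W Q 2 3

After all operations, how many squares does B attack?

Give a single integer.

Op 1: place WK@(2,2)
Op 2: remove (2,2)
Op 3: place BQ@(0,5)
Op 4: place BQ@(3,0)
Op 5: place WB@(3,4)
Op 6: place BB@(1,1)
Op 7: place WR@(4,5)
Op 8: place WQ@(2,3)
Per-piece attacks for B:
  BQ@(0,5): attacks (0,4) (0,3) (0,2) (0,1) (0,0) (1,5) (2,5) (3,5) (4,5) (1,4) (2,3) [ray(1,0) blocked at (4,5); ray(1,-1) blocked at (2,3)]
  BB@(1,1): attacks (2,2) (3,3) (4,4) (5,5) (2,0) (0,2) (0,0)
  BQ@(3,0): attacks (3,1) (3,2) (3,3) (3,4) (4,0) (5,0) (2,0) (1,0) (0,0) (4,1) (5,2) (2,1) (1,2) (0,3) [ray(0,1) blocked at (3,4)]
Union (26 distinct): (0,0) (0,1) (0,2) (0,3) (0,4) (1,0) (1,2) (1,4) (1,5) (2,0) (2,1) (2,2) (2,3) (2,5) (3,1) (3,2) (3,3) (3,4) (3,5) (4,0) (4,1) (4,4) (4,5) (5,0) (5,2) (5,5)

Answer: 26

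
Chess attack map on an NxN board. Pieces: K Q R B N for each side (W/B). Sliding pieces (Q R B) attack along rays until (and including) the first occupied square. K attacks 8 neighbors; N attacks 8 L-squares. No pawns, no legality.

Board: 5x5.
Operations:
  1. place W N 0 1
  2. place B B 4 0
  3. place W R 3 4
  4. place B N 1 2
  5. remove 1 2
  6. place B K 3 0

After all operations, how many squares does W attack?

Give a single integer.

Op 1: place WN@(0,1)
Op 2: place BB@(4,0)
Op 3: place WR@(3,4)
Op 4: place BN@(1,2)
Op 5: remove (1,2)
Op 6: place BK@(3,0)
Per-piece attacks for W:
  WN@(0,1): attacks (1,3) (2,2) (2,0)
  WR@(3,4): attacks (3,3) (3,2) (3,1) (3,0) (4,4) (2,4) (1,4) (0,4) [ray(0,-1) blocked at (3,0)]
Union (11 distinct): (0,4) (1,3) (1,4) (2,0) (2,2) (2,4) (3,0) (3,1) (3,2) (3,3) (4,4)

Answer: 11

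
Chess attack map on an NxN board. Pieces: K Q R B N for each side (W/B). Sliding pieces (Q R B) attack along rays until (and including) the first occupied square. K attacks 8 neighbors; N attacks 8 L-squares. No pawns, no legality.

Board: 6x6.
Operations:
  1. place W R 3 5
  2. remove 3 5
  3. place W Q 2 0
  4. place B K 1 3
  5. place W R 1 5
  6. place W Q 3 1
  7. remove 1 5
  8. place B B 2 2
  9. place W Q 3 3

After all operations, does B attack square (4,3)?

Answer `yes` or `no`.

Op 1: place WR@(3,5)
Op 2: remove (3,5)
Op 3: place WQ@(2,0)
Op 4: place BK@(1,3)
Op 5: place WR@(1,5)
Op 6: place WQ@(3,1)
Op 7: remove (1,5)
Op 8: place BB@(2,2)
Op 9: place WQ@(3,3)
Per-piece attacks for B:
  BK@(1,3): attacks (1,4) (1,2) (2,3) (0,3) (2,4) (2,2) (0,4) (0,2)
  BB@(2,2): attacks (3,3) (3,1) (1,3) (1,1) (0,0) [ray(1,1) blocked at (3,3); ray(1,-1) blocked at (3,1); ray(-1,1) blocked at (1,3)]
B attacks (4,3): no

Answer: no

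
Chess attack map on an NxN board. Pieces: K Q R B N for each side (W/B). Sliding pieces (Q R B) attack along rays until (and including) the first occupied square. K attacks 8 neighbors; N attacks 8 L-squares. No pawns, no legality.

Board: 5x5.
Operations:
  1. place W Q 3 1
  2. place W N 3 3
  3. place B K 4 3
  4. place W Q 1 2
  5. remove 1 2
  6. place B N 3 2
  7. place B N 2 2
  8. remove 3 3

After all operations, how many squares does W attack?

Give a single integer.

Op 1: place WQ@(3,1)
Op 2: place WN@(3,3)
Op 3: place BK@(4,3)
Op 4: place WQ@(1,2)
Op 5: remove (1,2)
Op 6: place BN@(3,2)
Op 7: place BN@(2,2)
Op 8: remove (3,3)
Per-piece attacks for W:
  WQ@(3,1): attacks (3,2) (3,0) (4,1) (2,1) (1,1) (0,1) (4,2) (4,0) (2,2) (2,0) [ray(0,1) blocked at (3,2); ray(-1,1) blocked at (2,2)]
Union (10 distinct): (0,1) (1,1) (2,0) (2,1) (2,2) (3,0) (3,2) (4,0) (4,1) (4,2)

Answer: 10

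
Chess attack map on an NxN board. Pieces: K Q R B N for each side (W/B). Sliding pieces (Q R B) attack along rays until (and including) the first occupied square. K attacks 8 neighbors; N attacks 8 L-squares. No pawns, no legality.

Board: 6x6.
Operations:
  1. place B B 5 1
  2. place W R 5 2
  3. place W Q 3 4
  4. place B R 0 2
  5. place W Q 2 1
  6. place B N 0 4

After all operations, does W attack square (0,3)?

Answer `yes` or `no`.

Answer: yes

Derivation:
Op 1: place BB@(5,1)
Op 2: place WR@(5,2)
Op 3: place WQ@(3,4)
Op 4: place BR@(0,2)
Op 5: place WQ@(2,1)
Op 6: place BN@(0,4)
Per-piece attacks for W:
  WQ@(2,1): attacks (2,2) (2,3) (2,4) (2,5) (2,0) (3,1) (4,1) (5,1) (1,1) (0,1) (3,2) (4,3) (5,4) (3,0) (1,2) (0,3) (1,0) [ray(1,0) blocked at (5,1)]
  WQ@(3,4): attacks (3,5) (3,3) (3,2) (3,1) (3,0) (4,4) (5,4) (2,4) (1,4) (0,4) (4,5) (4,3) (5,2) (2,5) (2,3) (1,2) (0,1) [ray(-1,0) blocked at (0,4); ray(1,-1) blocked at (5,2)]
  WR@(5,2): attacks (5,3) (5,4) (5,5) (5,1) (4,2) (3,2) (2,2) (1,2) (0,2) [ray(0,-1) blocked at (5,1); ray(-1,0) blocked at (0,2)]
W attacks (0,3): yes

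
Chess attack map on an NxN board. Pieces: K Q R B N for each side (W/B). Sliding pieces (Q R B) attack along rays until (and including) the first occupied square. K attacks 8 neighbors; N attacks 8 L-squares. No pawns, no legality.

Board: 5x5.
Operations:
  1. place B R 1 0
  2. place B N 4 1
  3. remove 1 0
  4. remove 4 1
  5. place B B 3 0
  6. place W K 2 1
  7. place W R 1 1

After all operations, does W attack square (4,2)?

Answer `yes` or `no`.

Answer: no

Derivation:
Op 1: place BR@(1,0)
Op 2: place BN@(4,1)
Op 3: remove (1,0)
Op 4: remove (4,1)
Op 5: place BB@(3,0)
Op 6: place WK@(2,1)
Op 7: place WR@(1,1)
Per-piece attacks for W:
  WR@(1,1): attacks (1,2) (1,3) (1,4) (1,0) (2,1) (0,1) [ray(1,0) blocked at (2,1)]
  WK@(2,1): attacks (2,2) (2,0) (3,1) (1,1) (3,2) (3,0) (1,2) (1,0)
W attacks (4,2): no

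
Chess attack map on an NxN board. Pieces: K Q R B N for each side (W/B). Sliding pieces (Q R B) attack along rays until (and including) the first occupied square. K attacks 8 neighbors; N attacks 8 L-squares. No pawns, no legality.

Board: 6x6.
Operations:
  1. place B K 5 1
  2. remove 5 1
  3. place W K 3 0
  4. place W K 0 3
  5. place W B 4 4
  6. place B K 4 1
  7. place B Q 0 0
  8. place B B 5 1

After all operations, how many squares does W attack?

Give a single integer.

Op 1: place BK@(5,1)
Op 2: remove (5,1)
Op 3: place WK@(3,0)
Op 4: place WK@(0,3)
Op 5: place WB@(4,4)
Op 6: place BK@(4,1)
Op 7: place BQ@(0,0)
Op 8: place BB@(5,1)
Per-piece attacks for W:
  WK@(0,3): attacks (0,4) (0,2) (1,3) (1,4) (1,2)
  WK@(3,0): attacks (3,1) (4,0) (2,0) (4,1) (2,1)
  WB@(4,4): attacks (5,5) (5,3) (3,5) (3,3) (2,2) (1,1) (0,0) [ray(-1,-1) blocked at (0,0)]
Union (17 distinct): (0,0) (0,2) (0,4) (1,1) (1,2) (1,3) (1,4) (2,0) (2,1) (2,2) (3,1) (3,3) (3,5) (4,0) (4,1) (5,3) (5,5)

Answer: 17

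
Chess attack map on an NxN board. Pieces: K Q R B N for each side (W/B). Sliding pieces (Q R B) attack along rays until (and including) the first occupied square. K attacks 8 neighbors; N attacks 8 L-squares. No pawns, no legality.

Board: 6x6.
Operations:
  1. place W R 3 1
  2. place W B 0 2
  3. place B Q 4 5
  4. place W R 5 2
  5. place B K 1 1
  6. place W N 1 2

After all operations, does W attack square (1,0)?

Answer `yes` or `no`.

Answer: no

Derivation:
Op 1: place WR@(3,1)
Op 2: place WB@(0,2)
Op 3: place BQ@(4,5)
Op 4: place WR@(5,2)
Op 5: place BK@(1,1)
Op 6: place WN@(1,2)
Per-piece attacks for W:
  WB@(0,2): attacks (1,3) (2,4) (3,5) (1,1) [ray(1,-1) blocked at (1,1)]
  WN@(1,2): attacks (2,4) (3,3) (0,4) (2,0) (3,1) (0,0)
  WR@(3,1): attacks (3,2) (3,3) (3,4) (3,5) (3,0) (4,1) (5,1) (2,1) (1,1) [ray(-1,0) blocked at (1,1)]
  WR@(5,2): attacks (5,3) (5,4) (5,5) (5,1) (5,0) (4,2) (3,2) (2,2) (1,2) [ray(-1,0) blocked at (1,2)]
W attacks (1,0): no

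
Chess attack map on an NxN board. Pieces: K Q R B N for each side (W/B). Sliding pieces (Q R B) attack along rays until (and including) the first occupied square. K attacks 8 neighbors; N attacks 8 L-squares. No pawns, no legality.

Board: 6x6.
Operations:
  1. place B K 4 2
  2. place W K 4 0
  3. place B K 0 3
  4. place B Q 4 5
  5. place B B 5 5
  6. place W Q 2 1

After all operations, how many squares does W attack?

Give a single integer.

Answer: 18

Derivation:
Op 1: place BK@(4,2)
Op 2: place WK@(4,0)
Op 3: place BK@(0,3)
Op 4: place BQ@(4,5)
Op 5: place BB@(5,5)
Op 6: place WQ@(2,1)
Per-piece attacks for W:
  WQ@(2,1): attacks (2,2) (2,3) (2,4) (2,5) (2,0) (3,1) (4,1) (5,1) (1,1) (0,1) (3,2) (4,3) (5,4) (3,0) (1,2) (0,3) (1,0) [ray(-1,1) blocked at (0,3)]
  WK@(4,0): attacks (4,1) (5,0) (3,0) (5,1) (3,1)
Union (18 distinct): (0,1) (0,3) (1,0) (1,1) (1,2) (2,0) (2,2) (2,3) (2,4) (2,5) (3,0) (3,1) (3,2) (4,1) (4,3) (5,0) (5,1) (5,4)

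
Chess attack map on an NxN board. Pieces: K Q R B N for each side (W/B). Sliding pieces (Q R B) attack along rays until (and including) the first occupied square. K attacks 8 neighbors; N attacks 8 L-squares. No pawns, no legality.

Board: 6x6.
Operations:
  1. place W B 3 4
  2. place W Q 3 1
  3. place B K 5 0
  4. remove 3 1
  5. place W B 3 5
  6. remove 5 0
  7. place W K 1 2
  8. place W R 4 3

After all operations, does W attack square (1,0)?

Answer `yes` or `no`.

Op 1: place WB@(3,4)
Op 2: place WQ@(3,1)
Op 3: place BK@(5,0)
Op 4: remove (3,1)
Op 5: place WB@(3,5)
Op 6: remove (5,0)
Op 7: place WK@(1,2)
Op 8: place WR@(4,3)
Per-piece attacks for W:
  WK@(1,2): attacks (1,3) (1,1) (2,2) (0,2) (2,3) (2,1) (0,3) (0,1)
  WB@(3,4): attacks (4,5) (4,3) (2,5) (2,3) (1,2) [ray(1,-1) blocked at (4,3); ray(-1,-1) blocked at (1,2)]
  WB@(3,5): attacks (4,4) (5,3) (2,4) (1,3) (0,2)
  WR@(4,3): attacks (4,4) (4,5) (4,2) (4,1) (4,0) (5,3) (3,3) (2,3) (1,3) (0,3)
W attacks (1,0): no

Answer: no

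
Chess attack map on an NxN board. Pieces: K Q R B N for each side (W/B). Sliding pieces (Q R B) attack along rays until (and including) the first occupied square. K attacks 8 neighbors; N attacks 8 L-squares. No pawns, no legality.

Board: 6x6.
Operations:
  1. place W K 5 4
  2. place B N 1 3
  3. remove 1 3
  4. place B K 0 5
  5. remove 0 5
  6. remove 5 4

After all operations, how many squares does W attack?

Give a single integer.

Op 1: place WK@(5,4)
Op 2: place BN@(1,3)
Op 3: remove (1,3)
Op 4: place BK@(0,5)
Op 5: remove (0,5)
Op 6: remove (5,4)
Per-piece attacks for W:
Union (0 distinct): (none)

Answer: 0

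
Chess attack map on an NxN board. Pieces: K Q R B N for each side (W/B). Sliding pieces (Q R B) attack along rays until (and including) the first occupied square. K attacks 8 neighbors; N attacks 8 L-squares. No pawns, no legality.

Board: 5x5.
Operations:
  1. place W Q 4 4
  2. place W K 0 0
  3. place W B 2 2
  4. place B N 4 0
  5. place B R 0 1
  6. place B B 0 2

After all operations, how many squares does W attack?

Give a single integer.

Op 1: place WQ@(4,4)
Op 2: place WK@(0,0)
Op 3: place WB@(2,2)
Op 4: place BN@(4,0)
Op 5: place BR@(0,1)
Op 6: place BB@(0,2)
Per-piece attacks for W:
  WK@(0,0): attacks (0,1) (1,0) (1,1)
  WB@(2,2): attacks (3,3) (4,4) (3,1) (4,0) (1,3) (0,4) (1,1) (0,0) [ray(1,1) blocked at (4,4); ray(1,-1) blocked at (4,0); ray(-1,-1) blocked at (0,0)]
  WQ@(4,4): attacks (4,3) (4,2) (4,1) (4,0) (3,4) (2,4) (1,4) (0,4) (3,3) (2,2) [ray(0,-1) blocked at (4,0); ray(-1,-1) blocked at (2,2)]
Union (17 distinct): (0,0) (0,1) (0,4) (1,0) (1,1) (1,3) (1,4) (2,2) (2,4) (3,1) (3,3) (3,4) (4,0) (4,1) (4,2) (4,3) (4,4)

Answer: 17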